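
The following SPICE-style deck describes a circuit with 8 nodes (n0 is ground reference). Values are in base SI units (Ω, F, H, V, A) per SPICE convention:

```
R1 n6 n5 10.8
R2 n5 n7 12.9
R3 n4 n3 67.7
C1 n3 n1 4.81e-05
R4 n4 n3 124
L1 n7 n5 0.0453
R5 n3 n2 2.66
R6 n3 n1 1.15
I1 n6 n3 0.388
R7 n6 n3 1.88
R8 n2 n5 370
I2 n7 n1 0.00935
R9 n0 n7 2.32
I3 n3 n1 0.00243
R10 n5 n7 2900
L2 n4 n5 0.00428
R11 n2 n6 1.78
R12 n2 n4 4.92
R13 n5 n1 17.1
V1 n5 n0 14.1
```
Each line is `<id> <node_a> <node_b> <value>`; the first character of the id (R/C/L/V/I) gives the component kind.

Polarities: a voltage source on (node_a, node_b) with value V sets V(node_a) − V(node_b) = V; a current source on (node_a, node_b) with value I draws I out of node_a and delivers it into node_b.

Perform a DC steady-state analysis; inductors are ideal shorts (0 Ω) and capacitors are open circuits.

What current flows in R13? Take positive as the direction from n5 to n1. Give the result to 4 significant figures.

Element admittances at DC:
  Y(R1) = 0.09259 S between n6,n5
  Y(R2) = 0.07752 S between n5,n7
  Y(R3) = 0.01477 S between n4,n3
  Y(C1) = 0.000 S between n3,n1
  Y(R4) = 0.008065 S between n4,n3
  L1: short n7↔n5 (DC inductor)
  Y(R5) = 0.3759 S between n3,n2
  Y(R6) = 0.8696 S between n3,n1
  I1: injects 0.388 A into n3 (from n6)
  Y(R7) = 0.5319 S between n6,n3
  Y(R8) = 0.002703 S between n2,n5
  I2: injects 0.00935 A into n1 (from n7)
  Y(R9) = 0.4310 S between n0,n7
  I3: injects 0.00243 A into n1 (from n3)
  Y(R10) = 0.0003448 S between n5,n7
  L2: short n4↔n5 (DC inductor)
  Y(R11) = 0.5618 S between n2,n6
  Y(R12) = 0.2033 S between n2,n4
  Y(R13) = 0.05848 S between n5,n1
  V1: constraint V(n5)−V(n0) = 14.1
Assemble and solve the 10×10 MNA system:
  V(n1)=14.40  V(n2)=14.11  V(n3)=14.41  V(n4)=14.10  V(n5)=14.10  V(n6)=13.91  V(n7)=14.10
  i(L1)=-6.087  i(L2)=0.008955  i(V1)=-6.078

-0.01752 A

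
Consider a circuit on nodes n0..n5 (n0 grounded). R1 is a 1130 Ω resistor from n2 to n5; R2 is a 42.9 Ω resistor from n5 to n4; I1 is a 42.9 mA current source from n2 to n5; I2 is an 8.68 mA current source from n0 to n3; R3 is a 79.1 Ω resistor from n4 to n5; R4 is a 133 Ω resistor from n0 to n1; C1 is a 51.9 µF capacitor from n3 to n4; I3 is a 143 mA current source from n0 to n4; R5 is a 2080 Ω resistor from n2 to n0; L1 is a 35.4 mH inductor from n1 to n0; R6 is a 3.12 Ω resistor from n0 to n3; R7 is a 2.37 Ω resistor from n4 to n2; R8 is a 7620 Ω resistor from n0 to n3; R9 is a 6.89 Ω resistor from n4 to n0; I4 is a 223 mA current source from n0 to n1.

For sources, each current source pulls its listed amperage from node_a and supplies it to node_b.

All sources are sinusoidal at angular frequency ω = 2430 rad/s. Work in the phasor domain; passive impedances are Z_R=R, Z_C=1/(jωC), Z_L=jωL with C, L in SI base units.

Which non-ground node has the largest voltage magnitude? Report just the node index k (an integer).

1

MNA unknowns: 5 node voltages V₁..V_5
R1: Y=0.0008850+0.000j on G[2,5]
R2: Y=0.02331+0.000j on G[5,4]
I1: z[2]−=0.0429, z[5]+=0.0429
I2: z[0]−=0.00868, z[3]+=0.00868
R3: Y=0.01264+0.000j on G[4,5]
R4: Y=0.007519+0.000j on G[0,1]
C1: Y=0.000+0.1261j on G[3,4]
I3: z[0]−=0.143, z[4]+=0.143
R5: Y=0.0004808+0.000j on G[2,0]
L1: Y=0.000-0.01162j on G[1,0]
R6: Y=0.3205+0.000j on G[0,3]
R7: Y=0.4219+0.000j on G[4,2]
R8: Y=0.0001312+0.000j on G[0,3]
R9: Y=0.1451+0.000j on G[4,0]
I4: z[0]−=0.223, z[1]+=0.223
solve → V1=8.748+13.53j, V2=0.4799-0.3196j, V3=0.2100+0.1453j, V4=0.5794-0.3199j, V5=1.742-0.3199j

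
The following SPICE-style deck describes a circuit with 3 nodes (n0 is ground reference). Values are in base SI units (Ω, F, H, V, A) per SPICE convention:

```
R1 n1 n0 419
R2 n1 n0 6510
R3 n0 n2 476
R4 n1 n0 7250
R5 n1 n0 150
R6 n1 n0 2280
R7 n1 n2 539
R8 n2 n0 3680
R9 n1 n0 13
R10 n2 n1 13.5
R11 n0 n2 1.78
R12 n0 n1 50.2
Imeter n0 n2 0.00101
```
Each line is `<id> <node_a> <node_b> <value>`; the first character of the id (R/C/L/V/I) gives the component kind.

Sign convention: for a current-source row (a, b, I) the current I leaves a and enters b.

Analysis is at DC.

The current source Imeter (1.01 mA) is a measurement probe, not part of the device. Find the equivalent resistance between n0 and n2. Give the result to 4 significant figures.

R_eq = 1.643 Ω

Apply KCL at each of the 2 non-ground nodes and solve the resulting linear system.
Node n1: branches {R1, R2, R4, R5, R6, R7, R9, R10, R12} → V_1 = 0.0006903
Node n2: branches {R3, R7, R8, R10, R11, Imeter} → V_2 = 0.001660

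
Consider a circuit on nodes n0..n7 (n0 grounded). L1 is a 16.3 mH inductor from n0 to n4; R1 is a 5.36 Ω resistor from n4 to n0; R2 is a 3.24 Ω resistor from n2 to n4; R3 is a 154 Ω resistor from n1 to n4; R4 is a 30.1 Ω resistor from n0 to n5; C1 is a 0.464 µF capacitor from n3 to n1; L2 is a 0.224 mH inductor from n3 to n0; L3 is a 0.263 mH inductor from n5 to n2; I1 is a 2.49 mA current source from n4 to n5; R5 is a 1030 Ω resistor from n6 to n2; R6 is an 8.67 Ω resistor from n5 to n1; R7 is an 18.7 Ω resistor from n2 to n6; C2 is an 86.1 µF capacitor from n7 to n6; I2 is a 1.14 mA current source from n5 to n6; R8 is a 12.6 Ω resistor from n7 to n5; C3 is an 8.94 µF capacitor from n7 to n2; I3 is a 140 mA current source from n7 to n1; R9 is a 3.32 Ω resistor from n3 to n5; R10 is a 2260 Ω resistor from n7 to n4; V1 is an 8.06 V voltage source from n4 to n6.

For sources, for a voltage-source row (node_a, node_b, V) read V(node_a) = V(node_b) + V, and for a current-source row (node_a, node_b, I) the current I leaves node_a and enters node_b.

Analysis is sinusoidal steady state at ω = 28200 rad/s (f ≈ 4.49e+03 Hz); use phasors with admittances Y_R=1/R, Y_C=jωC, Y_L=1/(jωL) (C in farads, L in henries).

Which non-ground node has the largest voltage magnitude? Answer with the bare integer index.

6

MNA unknowns: 7 node voltages V₁..V_7 plus 1 source current (V1)
L1: Y=0.000-0.002176j on G[0,4]
R1: Y=0.1866+0.000j on G[4,0]
R2: Y=0.3086+0.000j on G[2,4]
R3: Y=0.006494+0.000j on G[1,4]
R4: Y=0.03322+0.000j on G[0,5]
C1: Y=0.000+0.01308j on G[3,1]
L2: Y=0.000-0.1583j on G[3,0]
L3: Y=0.000-0.1348j on G[5,2]
I1: z[4]−=0.00249, z[5]+=0.00249
R5: Y=0.0009709+0.000j on G[6,2]
R6: Y=0.1153+0.000j on G[5,1]
R7: Y=0.05348+0.000j on G[2,6]
C2: Y=0.000+2.428j on G[7,6]
I2: z[5]−=0.00114, z[6]+=0.00114
R8: Y=0.07937+0.000j on G[7,5]
C3: Y=0.000+0.2521j on G[7,2]
I3: z[7]−=0.14, z[1]+=0.14
R9: Y=0.3012+0.000j on G[3,5]
R10: Y=0.0004425+0.000j on G[7,4]
V1: row V4−V6=8.06, i_V1 at 4,6
solve → V1=-0.1140-1.719j, V2=-0.6625-3.183j, V3=-0.4393-1.994j, V4=1.955-0.03345j, V5=-1.476-1.777j, V6=-6.105-0.03345j, V7=-5.633-0.4019j
aux → i_V1=-1.192-0.9727j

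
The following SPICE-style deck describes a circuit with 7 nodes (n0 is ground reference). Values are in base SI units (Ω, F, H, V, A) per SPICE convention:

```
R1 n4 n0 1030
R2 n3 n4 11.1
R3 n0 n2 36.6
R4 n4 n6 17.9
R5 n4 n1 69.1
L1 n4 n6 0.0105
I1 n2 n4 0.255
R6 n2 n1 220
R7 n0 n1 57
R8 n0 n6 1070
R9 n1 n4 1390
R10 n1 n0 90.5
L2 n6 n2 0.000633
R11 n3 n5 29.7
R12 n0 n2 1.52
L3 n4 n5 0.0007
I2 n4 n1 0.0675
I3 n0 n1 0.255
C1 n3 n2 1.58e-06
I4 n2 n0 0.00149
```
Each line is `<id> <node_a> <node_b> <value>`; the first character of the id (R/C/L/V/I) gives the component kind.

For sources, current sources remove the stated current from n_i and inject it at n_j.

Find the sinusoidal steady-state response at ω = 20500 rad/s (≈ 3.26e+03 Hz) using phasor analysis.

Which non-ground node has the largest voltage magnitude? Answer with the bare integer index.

Apply KCL at each of the 6 non-ground nodes and solve the resulting linear system.
Node n1: branches {R5, R6, R7, R9, R10, I2, I3} → V_1 = 8.353-0.1150j
Node n2: branches {R3, I1, R6, L2, R12, C1, I4} → V_2 = 0.01098+0.002338j
Node n3: branches {R2, R11, C1} → V_3 = 5.010-1.783j
Node n4: branches {R1, R2, R4, R5, L1, I1, R9, L3, I2} → V_4 = 5.343-0.3666j
Node n5: branches {R11, L3} → V_5 = 5.835-0.7654j
Node n6: branches {R4, L1, R8, L2} → V_6 = 2.084+2.186j

1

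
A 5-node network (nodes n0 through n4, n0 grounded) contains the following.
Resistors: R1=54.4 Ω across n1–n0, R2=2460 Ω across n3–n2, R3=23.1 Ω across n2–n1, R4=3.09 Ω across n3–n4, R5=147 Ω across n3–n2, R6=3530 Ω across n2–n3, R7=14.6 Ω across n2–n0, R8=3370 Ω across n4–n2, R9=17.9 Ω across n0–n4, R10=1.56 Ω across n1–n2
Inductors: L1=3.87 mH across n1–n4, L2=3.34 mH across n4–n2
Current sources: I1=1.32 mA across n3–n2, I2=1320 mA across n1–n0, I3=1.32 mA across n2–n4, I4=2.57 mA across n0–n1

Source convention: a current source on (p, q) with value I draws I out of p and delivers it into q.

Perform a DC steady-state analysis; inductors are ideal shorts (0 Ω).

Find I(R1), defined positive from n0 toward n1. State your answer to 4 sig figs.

Element admittances at DC:
  Y(R1) = 0.01838 S between n1,n0
  L1: short n1↔n4 (DC inductor)
  Y(R2) = 0.0004065 S between n3,n2
  Y(R3) = 0.04329 S between n2,n1
  Y(R4) = 0.3236 S between n3,n4
  Y(R5) = 0.006803 S between n3,n2
  Y(R6) = 0.0002833 S between n2,n3
  Y(R7) = 0.06849 S between n2,n0
  I1: injects 0.00132 A into n2 (from n3)
  Y(R8) = 0.0002967 S between n4,n2
  L2: short n4↔n2 (DC inductor)
  Y(R9) = 0.05587 S between n0,n4
  I2: injects 1.32 A into n0 (from n1)
  I3: injects 0.00132 A into n4 (from n2)
  Y(R10) = 0.6410 S between n1,n2
  I4: injects 0.00257 A into n1 (from n0)
Assemble and solve the 6×6 MNA system:
  V(n1)=-9.229  V(n2)=-9.229  V(n3)=-9.233  V(n4)=-9.229
  i(L1)=-1.148  i(L2)=-0.6321

0.1697 A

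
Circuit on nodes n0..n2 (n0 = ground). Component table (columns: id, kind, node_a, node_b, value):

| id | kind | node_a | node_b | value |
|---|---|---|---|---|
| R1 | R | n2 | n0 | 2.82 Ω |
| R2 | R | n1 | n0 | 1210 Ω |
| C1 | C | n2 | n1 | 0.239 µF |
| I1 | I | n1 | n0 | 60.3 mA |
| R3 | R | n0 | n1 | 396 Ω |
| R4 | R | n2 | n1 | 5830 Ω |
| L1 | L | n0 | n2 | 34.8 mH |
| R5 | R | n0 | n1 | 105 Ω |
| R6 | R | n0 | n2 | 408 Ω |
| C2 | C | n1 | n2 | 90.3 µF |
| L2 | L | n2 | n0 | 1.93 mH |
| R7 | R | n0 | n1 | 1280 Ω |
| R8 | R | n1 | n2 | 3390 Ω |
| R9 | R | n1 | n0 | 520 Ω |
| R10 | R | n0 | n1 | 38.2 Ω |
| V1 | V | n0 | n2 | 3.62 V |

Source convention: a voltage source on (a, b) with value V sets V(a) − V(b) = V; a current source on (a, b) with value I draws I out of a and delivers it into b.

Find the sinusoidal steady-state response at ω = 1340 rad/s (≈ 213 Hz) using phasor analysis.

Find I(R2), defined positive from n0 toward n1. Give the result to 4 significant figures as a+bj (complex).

MNA unknowns: 2 node voltages V₁..V_2 plus 1 source current (V1)
R1: Y=0.3546+0.000j on G[2,0]
R2: Y=0.0008264+0.000j on G[1,0]
C1: Y=0.000+0.0003203j on G[2,1]
I1: z[1]−=0.0603, z[0]+=0.0603
R3: Y=0.002525+0.000j on G[0,1]
R4: Y=0.0001715+0.000j on G[2,1]
L1: Y=0.000-0.02144j on G[0,2]
R5: Y=0.009524+0.000j on G[0,1]
R6: Y=0.002451+0.000j on G[0,2]
C2: Y=0.000+0.1210j on G[1,2]
L2: Y=0.000-0.3867j on G[2,0]
R7: Y=0.0007813+0.000j on G[0,1]
R8: Y=0.0002950+0.000j on G[1,2]
R9: Y=0.001923+0.000j on G[1,0]
R10: Y=0.02618+0.000j on G[0,1]
V1: row V0−V2=3.62, i_V1 at 0,2
solve → V1=-3.388-0.6680j, V2=-3.620+0.000j
aux → i_V1=-1.374+1.449j

0.002800+0.0005521j A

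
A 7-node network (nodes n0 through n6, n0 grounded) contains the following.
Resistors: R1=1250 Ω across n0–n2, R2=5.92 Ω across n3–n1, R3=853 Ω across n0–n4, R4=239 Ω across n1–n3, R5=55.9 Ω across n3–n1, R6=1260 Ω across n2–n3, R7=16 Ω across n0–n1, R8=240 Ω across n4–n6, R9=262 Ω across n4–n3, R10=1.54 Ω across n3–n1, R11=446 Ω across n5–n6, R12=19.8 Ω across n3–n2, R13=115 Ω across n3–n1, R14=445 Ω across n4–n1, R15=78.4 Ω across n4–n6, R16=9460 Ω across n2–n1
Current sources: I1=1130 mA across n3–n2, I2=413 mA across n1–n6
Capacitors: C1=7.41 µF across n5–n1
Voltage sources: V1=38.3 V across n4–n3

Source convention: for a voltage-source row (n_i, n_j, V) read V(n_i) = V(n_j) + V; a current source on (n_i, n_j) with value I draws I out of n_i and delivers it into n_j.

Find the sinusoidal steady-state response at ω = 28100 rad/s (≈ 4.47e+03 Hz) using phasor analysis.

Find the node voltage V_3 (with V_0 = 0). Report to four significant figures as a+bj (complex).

-0.8063-0.001342j V

MNA unknowns: 6 node voltages V₁..V_6 plus 1 source current (V1)
R1: Y=0.0008000+0.000j on G[0,2]
R2: Y=0.1689+0.000j on G[3,1]
R3: Y=0.001172+0.000j on G[0,4]
I1: z[3]−=1.13, z[2]+=1.13
R4: Y=0.004184+0.000j on G[1,3]
R5: Y=0.01789+0.000j on G[3,1]
R6: Y=0.0007937+0.000j on G[2,3]
C1: Y=0.000+0.2082j on G[5,1]
R7: Y=0.06250+0.000j on G[0,1]
R8: Y=0.004167+0.000j on G[4,6]
R9: Y=0.003817+0.000j on G[4,3]
R10: Y=0.6494+0.000j on G[3,1]
R11: Y=0.002242+0.000j on G[5,6]
R12: Y=0.05051+0.000j on G[3,2]
R13: Y=0.008696+0.000j on G[3,1]
R14: Y=0.002247+0.000j on G[4,1]
R15: Y=0.01276+0.000j on G[4,6]
R16: Y=0.0001057+0.000j on G[2,1]
I2: z[1]−=0.413, z[6]+=0.413
V1: row V4−V3=38.3, i_V1 at 4,3
solve → V1=-0.9702+4.204e-05j, V2=20.85-0.001318j, V3=-0.8063-0.001342j, V4=37.49-0.001342j, V5=-0.9645-0.5977j, V6=54.55-0.07111j
aux → i_V1=0.01196-0.001176j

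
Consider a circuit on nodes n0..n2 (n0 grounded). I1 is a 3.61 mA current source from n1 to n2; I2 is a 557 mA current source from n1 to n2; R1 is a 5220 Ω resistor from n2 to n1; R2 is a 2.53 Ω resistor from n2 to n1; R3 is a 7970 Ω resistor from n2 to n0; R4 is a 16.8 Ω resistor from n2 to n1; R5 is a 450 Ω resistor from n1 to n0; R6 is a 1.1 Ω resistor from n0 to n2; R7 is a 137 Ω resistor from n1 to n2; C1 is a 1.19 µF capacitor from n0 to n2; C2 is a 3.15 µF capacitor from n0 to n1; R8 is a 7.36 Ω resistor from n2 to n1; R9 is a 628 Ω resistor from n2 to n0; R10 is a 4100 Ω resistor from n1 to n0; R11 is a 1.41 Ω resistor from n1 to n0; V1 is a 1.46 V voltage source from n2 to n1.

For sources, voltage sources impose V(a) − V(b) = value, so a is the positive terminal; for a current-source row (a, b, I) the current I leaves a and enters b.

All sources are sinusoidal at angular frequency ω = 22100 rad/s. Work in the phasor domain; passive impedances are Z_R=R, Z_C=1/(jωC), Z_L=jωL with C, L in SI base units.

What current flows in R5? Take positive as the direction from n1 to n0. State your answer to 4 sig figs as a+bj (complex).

-0.001818+5.489e-05j A

Element admittances at ω=22100 rad/s:
  I1: injects 0.00361 A into n2 (from n1)
  I2: injects 0.557 A into n2 (from n1)
  Y(R1) = 0.0001916+0.000j S between n2,n1
  Y(R2) = 0.3953+0.000j S between n2,n1
  Y(R3) = 0.0001255+0.000j S between n2,n0
  Y(R4) = 0.05952+0.000j S between n2,n1
  Y(R5) = 0.002222+0.000j S between n1,n0
  Y(R6) = 0.9091+0.000j S between n0,n2
  Y(R7) = 0.007299+0.000j S between n1,n2
  Y(C1) = 0.000+0.02630j S between n0,n2
  Y(C2) = 0.000+0.06961j S between n0,n1
  Y(R8) = 0.1359+0.000j S between n2,n1
  Y(R9) = 0.001592+0.000j S between n2,n0
  Y(R10) = 0.0002439+0.000j S between n1,n0
  Y(R11) = 0.7092+0.000j S between n1,n0
  V1: constraint V(n2)−V(n1) = 1.46
Assemble and solve the 3×3 MNA system:
  V(n1)=-0.8181+0.02470j  V(n2)=0.6419+0.02470j
  i(V1)=-0.8966-0.03938j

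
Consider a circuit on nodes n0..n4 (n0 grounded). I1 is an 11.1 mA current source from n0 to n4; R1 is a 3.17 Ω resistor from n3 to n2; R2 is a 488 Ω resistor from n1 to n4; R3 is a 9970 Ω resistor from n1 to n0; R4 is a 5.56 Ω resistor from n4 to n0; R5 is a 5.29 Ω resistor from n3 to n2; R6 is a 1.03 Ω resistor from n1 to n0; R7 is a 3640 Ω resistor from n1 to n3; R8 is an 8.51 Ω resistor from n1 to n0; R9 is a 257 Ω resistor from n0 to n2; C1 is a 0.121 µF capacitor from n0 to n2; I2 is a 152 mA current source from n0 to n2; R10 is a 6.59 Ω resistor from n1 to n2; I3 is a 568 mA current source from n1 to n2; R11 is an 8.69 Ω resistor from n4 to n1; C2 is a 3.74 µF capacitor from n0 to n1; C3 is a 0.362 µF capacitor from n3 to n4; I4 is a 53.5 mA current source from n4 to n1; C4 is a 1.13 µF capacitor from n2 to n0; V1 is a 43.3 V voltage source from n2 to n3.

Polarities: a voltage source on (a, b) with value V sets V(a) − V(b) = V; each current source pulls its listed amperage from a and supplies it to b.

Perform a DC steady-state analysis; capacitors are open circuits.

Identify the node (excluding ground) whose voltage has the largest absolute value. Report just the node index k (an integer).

3

Element admittances at DC:
  I1: injects 0.0111 A into n4 (from n0)
  Y(R1) = 0.3155 S between n3,n2
  Y(R2) = 0.002049 S between n1,n4
  Y(R3) = 0.0001003 S between n1,n0
  Y(R4) = 0.1799 S between n4,n0
  Y(R5) = 0.1890 S between n3,n2
  Y(R6) = 0.9709 S between n1,n0
  Y(R7) = 0.0002747 S between n1,n3
  Y(R8) = 0.1175 S between n1,n0
  Y(R9) = 0.003891 S between n0,n2
  Y(C1) = 0.000 S between n0,n2
  I2: injects 0.152 A into n2 (from n0)
  Y(R10) = 0.1517 S between n1,n2
  I3: injects 0.568 A into n2 (from n1)
  Y(R11) = 0.1151 S between n4,n1
  Y(C2) = 0.000 S between n0,n1
  Y(C3) = 0.000 S between n3,n4
  I4: injects 0.0535 A into n1 (from n4)
  Y(C4) = 0.000 S between n2,n0
  V1: constraint V(n2)−V(n3) = 43.3
Assemble and solve the 5×5 MNA system:
  V(n1)=0.1466  V(n2)=4.837  V(n3)=-38.46  V(n4)=-0.08496
  i(V1)=-21.86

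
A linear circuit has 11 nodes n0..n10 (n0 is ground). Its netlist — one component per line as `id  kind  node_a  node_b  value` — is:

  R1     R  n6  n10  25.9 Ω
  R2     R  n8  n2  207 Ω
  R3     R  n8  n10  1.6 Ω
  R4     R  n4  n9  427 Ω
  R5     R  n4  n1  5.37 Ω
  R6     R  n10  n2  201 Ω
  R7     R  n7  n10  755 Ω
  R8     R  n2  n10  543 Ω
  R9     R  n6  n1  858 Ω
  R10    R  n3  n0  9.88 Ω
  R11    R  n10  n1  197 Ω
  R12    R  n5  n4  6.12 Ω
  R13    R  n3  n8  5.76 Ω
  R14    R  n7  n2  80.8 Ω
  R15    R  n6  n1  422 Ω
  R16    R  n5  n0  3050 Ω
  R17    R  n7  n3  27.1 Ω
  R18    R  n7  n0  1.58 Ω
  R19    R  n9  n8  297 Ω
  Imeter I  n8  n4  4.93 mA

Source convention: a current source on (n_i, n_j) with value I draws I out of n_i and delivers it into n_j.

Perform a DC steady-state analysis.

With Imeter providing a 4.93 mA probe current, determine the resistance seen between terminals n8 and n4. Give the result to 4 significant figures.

Element admittances at DC:
  Y(R1) = 0.03861 S between n6,n10
  Y(R2) = 0.004831 S between n8,n2
  Y(R3) = 0.6250 S between n8,n10
  Y(R4) = 0.002342 S between n4,n9
  Y(R5) = 0.1862 S between n4,n1
  Y(R6) = 0.004975 S between n10,n2
  Y(R7) = 0.001325 S between n7,n10
  Y(R8) = 0.001842 S between n2,n10
  Y(R9) = 0.001166 S between n6,n1
  Y(R10) = 0.1012 S between n3,n0
  Y(R11) = 0.005076 S between n10,n1
  Y(R12) = 0.1634 S between n5,n4
  Y(R13) = 0.1736 S between n3,n8
  Y(R14) = 0.01238 S between n7,n2
  Y(R15) = 0.002370 S between n6,n1
  Y(R16) = 0.0003279 S between n5,n0
  Y(R17) = 0.03690 S between n7,n3
  Y(R18) = 0.6329 S between n7,n0
  Y(R19) = 0.003367 S between n9,n8
  Imeter: injects 0.00493 A into n4 (from n8)
Assemble and solve the 10×10 MNA system:
  V(n1)=0.4912  V(n2)=0.0006455  V(n3)=-0.001331  V(n4)=0.5129  V(n5)=0.5119  V(n6)=0.04492  V(n7)=-5.232e-05  V(n8)=-0.002379  V(n9)=0.2090  V(n10)=0.004056

R_eq = 104.5 Ω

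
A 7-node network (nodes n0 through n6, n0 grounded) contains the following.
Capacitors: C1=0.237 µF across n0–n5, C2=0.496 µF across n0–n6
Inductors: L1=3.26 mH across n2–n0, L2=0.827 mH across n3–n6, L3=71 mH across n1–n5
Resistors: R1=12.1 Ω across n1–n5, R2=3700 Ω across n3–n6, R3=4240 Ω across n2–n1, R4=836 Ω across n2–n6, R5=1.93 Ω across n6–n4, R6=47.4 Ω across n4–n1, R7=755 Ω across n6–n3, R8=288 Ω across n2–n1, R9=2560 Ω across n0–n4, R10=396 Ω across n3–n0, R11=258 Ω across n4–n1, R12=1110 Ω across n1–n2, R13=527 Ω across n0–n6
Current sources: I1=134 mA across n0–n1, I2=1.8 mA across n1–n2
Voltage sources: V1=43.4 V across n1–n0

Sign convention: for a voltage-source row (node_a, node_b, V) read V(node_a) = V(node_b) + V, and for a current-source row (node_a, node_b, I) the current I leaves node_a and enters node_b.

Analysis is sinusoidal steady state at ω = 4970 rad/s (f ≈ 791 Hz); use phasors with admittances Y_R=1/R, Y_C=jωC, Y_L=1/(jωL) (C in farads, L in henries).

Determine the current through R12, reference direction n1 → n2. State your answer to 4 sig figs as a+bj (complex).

Element admittances at ω=4970 rad/s:
  Y(C1) = 0.000+0.001178j S between n0,n5
  Y(L1) = 0.000-0.06172j S between n2,n0
  Y(R1) = 0.08264+0.000j S between n1,n5
  Y(R2) = 0.0002703+0.000j S between n3,n6
  Y(R3) = 0.0002358+0.000j S between n2,n1
  Y(R4) = 0.001196+0.000j S between n2,n6
  Y(R5) = 0.5181+0.000j S between n6,n4
  Y(R6) = 0.02110+0.000j S between n4,n1
  Y(C2) = 0.000+0.002465j S between n0,n6
  Y(R7) = 0.001325+0.000j S between n6,n3
  Y(R8) = 0.003472+0.000j S between n2,n1
  Y(R9) = 0.0003906+0.000j S between n0,n4
  Y(R10) = 0.002525+0.000j S between n3,n0
  I1: injects 0.134 A into n1 (from n0)
  Y(R11) = 0.003876+0.000j S between n4,n1
  Y(R12) = 0.0009009+0.000j S between n1,n2
  I2: injects 0.0018 A into n2 (from n1)
  Y(L2) = 0.000-0.2433j S between n3,n6
  Y(L3) = 0.000-0.002834j S between n1,n5
  Y(R13) = 0.001898+0.000j S between n0,n6
  V1: constraint V(n1)−V(n0) = 43.4
Assemble and solve the 7×7 MNA system:
  V(n1)=43.40+0.000j  V(n2)=0.4184+3.899j  V(n3)=34.44-3.022j  V(n4)=34.86-2.541j  V(n5)=43.41-0.6183j  V(n6)=34.47-2.665j
  i(V1)=-0.2799-0.09661j

0.03872-0.003512j A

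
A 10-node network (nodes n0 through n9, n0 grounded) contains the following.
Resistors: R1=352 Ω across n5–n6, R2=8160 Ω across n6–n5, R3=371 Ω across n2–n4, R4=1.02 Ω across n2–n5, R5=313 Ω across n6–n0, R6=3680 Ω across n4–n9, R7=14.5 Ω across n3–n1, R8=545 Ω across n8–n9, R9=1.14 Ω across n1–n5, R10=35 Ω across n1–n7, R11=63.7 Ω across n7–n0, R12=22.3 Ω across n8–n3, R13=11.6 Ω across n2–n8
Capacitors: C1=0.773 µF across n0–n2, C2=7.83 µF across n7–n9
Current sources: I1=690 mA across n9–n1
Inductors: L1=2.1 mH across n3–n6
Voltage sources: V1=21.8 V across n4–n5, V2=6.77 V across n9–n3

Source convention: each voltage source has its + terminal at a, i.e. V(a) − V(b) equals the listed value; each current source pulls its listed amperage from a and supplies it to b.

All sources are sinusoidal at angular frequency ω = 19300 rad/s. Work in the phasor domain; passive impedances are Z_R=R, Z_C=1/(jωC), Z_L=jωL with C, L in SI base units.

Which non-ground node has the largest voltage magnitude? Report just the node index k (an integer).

MNA unknowns: 9 node voltages V₁..V_9 plus 2 source currents (V1, V2)
R1: Y=0.002841+0.000j on G[5,6]
R2: Y=0.0001225+0.000j on G[6,5]
R3: Y=0.002695+0.000j on G[2,4]
C1: Y=0.000+0.01492j on G[0,2]
R4: Y=0.9804+0.000j on G[2,5]
R5: Y=0.003195+0.000j on G[6,0]
R6: Y=0.0002717+0.000j on G[4,9]
R7: Y=0.06897+0.000j on G[3,1]
I1: z[9]−=0.69, z[1]+=0.69
R8: Y=0.001835+0.000j on G[8,9]
R9: Y=0.8772+0.000j on G[1,5]
R10: Y=0.02857+0.000j on G[1,7]
R11: Y=0.01570+0.000j on G[7,0]
R12: Y=0.04484+0.000j on G[8,3]
R13: Y=0.08621+0.000j on G[2,8]
L1: Y=0.000-0.02467j on G[3,6]
C2: Y=0.000+0.1511j on G[7,9]
V1: row V4−V5=21.8, i_V1 at 4,5
V2: row V9−V3=6.77, i_V2 at 9,3
solve → V1=0.6877-0.5319j, V2=0.2994-0.5372j, V3=-6.134-0.5479j, V4=22.24-0.5323j, V5=0.4378-0.5323j, V6=-5.830+0.9599j, V7=0.6761-0.4799j, V8=-1.867-0.5410j, V9=0.6361-0.5479j
aux → i_V1=-0.06500-1.740e-05j, i_V2=-0.6990+0.006066j

4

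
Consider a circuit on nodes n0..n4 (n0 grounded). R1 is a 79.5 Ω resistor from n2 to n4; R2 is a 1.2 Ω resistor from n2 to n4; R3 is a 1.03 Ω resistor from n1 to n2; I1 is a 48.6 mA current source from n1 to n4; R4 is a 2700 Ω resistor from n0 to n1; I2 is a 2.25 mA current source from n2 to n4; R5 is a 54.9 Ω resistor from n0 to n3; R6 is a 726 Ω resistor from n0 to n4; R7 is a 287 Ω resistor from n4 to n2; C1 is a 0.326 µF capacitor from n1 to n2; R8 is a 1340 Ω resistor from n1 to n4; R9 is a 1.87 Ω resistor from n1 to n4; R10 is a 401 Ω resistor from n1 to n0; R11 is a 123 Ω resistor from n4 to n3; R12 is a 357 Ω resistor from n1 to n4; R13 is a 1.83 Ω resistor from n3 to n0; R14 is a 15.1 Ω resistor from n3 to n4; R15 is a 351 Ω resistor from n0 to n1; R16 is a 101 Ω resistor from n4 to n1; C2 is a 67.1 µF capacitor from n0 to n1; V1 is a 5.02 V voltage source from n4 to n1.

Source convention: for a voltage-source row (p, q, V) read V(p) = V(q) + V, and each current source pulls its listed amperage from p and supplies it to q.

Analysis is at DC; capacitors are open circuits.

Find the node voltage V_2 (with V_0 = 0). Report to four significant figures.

Apply KCL at each of the 4 non-ground nodes and solve the resulting linear system.
Node n1: branches {R3, I1, R4, C1, R8, R9, R10, R12, R15, R16, C2, V1} → V_1 = -4.626
Node n2: branches {R1, R2, R3, I2, R7, C1} → V_2 = -2.285
Node n3: branches {R5, R11, R13, R14} → V_3 = 0.04584
Node n4: branches {R1, R2, I1, I2, R6, R7, R8, R9, R11, R12, R14, R16, V1} → V_4 = 0.3940
Source currents: i(V1)=-5.003

-2.285 V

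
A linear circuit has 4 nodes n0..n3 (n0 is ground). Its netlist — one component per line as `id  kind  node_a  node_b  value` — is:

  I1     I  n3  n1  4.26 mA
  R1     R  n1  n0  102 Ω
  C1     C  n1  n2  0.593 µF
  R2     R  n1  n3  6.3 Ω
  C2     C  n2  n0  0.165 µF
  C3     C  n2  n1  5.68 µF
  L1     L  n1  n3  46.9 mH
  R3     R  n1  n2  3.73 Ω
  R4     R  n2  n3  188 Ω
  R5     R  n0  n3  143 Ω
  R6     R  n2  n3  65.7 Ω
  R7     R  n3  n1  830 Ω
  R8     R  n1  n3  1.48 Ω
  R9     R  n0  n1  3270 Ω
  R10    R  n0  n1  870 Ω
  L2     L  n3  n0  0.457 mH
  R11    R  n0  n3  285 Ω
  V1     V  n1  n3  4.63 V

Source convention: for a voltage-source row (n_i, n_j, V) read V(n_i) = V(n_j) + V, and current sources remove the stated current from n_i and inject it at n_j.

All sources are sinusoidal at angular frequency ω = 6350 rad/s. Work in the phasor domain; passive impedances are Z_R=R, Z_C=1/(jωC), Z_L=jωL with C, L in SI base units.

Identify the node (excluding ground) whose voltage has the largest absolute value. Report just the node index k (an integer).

1

Apply KCL at each of the 3 non-ground nodes and solve the resulting linear system.
Node n1: branches {I1, R1, C1, R2, C3, L1, R3, R7, R8, R9, R10, V1} → V_1 = 4.634-0.1519j
Node n2: branches {C1, C2, C3, R3, R4, R6} → V_2 = 4.308-0.1225j
Node n3: branches {I1, R2, L1, R4, R5, R6, R7, R8, L2, R11, V1} → V_3 = 0.003507-0.1519j
Source currents: i(V1)=-4.005+0.01214j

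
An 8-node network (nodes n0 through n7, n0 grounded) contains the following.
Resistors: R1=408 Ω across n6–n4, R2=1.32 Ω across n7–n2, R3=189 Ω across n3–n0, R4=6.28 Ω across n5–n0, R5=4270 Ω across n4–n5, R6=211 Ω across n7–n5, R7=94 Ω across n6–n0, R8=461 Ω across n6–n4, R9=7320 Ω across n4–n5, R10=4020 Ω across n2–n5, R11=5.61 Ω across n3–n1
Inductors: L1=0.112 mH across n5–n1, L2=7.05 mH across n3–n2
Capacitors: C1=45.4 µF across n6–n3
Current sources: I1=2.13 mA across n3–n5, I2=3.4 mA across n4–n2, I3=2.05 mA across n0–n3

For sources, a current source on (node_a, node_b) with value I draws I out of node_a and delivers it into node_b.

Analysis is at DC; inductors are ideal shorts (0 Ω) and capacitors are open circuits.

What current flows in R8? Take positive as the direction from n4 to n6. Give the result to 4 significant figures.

-0.001427 A

Element admittances at DC:
  Y(R1) = 0.002451 S between n6,n4
  Y(R2) = 0.7576 S between n7,n2
  Y(R3) = 0.005291 S between n3,n0
  Y(R4) = 0.1592 S between n5,n0
  Y(R5) = 0.0002342 S between n4,n5
  Y(R6) = 0.004739 S between n7,n5
  L1: short n5↔n1 (DC inductor)
  Y(C1) = 0.000 S between n6,n3
  I1: injects 0.00213 A into n5 (from n3)
  Y(R7) = 0.01064 S between n6,n0
  L2: short n3↔n2 (DC inductor)
  Y(R8) = 0.002169 S between n6,n4
  Y(R9) = 0.0001366 S between n4,n5
  Y(R10) = 0.0002488 S between n2,n5
  Y(R11) = 0.1783 S between n3,n1
  I2: injects 0.0034 A into n2 (from n4)
  I3: injects 0.00205 A into n3 (from n0)
Assemble and solve the 9×9 MNA system:
  V(n1)=0.03039  V(n2)=0.04715  V(n3)=0.04715  V(n4)=-0.9434  V(n5)=0.03039  V(n6)=-0.2857  V(n7)=0.04705
  i(L1)=-0.002987  i(L2)=-0.003317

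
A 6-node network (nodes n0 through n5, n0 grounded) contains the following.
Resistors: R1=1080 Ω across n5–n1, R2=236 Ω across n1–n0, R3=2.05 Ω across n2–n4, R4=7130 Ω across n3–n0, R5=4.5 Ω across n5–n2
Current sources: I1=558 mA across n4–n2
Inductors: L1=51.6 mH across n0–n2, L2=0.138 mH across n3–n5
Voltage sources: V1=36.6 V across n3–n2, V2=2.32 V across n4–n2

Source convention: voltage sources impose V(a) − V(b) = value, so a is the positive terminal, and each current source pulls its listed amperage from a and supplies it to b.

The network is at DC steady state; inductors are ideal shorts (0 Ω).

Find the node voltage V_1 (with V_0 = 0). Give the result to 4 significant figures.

6.564 V

Element admittances at DC:
  Y(R1) = 0.0009259 S between n5,n1
  Y(R2) = 0.004237 S between n1,n0
  Y(R3) = 0.4878 S between n2,n4
  I1: injects 0.558 A into n2 (from n4)
  L1: short n0↔n2 (DC inductor)
  Y(R4) = 0.0001403 S between n3,n0
  Y(R5) = 0.2222 S between n5,n2
  L2: short n3↔n5 (DC inductor)
  V1: constraint V(n3)−V(n2) = 36.6
  V2: constraint V(n4)−V(n2) = 2.32
Assemble and solve the 9×9 MNA system:
  V(n1)=6.564  V(n2)=0.000  V(n3)=36.60  V(n4)=2.320  V(n5)=36.60
  i(L1)=0.03294  i(L2)=8.161  i(V1)=-8.166  i(V2)=-1.690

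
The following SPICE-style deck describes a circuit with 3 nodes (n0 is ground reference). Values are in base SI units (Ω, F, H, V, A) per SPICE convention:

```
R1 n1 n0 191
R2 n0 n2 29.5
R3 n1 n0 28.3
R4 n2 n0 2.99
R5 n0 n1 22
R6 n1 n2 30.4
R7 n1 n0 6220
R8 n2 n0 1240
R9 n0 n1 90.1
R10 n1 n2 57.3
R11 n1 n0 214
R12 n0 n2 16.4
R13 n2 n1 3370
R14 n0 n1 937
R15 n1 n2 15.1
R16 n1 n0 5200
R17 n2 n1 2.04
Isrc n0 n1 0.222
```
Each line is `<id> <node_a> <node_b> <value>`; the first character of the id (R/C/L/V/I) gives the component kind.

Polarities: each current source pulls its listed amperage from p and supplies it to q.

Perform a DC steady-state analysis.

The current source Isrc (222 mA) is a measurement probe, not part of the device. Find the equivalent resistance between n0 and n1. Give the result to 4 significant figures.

R_eq = 2.817 Ω

Apply KCL at each of the 2 non-ground nodes and solve the resulting linear system.
Node n1: branches {R1, R3, R5, R6, R7, R9, R10, R11, R13, R14, R15, R16, R17, Isrc} → V_1 = 0.6254
Node n2: branches {R2, R4, R6, R8, R10, R12, R13, R15, R17} → V_2 = 0.3660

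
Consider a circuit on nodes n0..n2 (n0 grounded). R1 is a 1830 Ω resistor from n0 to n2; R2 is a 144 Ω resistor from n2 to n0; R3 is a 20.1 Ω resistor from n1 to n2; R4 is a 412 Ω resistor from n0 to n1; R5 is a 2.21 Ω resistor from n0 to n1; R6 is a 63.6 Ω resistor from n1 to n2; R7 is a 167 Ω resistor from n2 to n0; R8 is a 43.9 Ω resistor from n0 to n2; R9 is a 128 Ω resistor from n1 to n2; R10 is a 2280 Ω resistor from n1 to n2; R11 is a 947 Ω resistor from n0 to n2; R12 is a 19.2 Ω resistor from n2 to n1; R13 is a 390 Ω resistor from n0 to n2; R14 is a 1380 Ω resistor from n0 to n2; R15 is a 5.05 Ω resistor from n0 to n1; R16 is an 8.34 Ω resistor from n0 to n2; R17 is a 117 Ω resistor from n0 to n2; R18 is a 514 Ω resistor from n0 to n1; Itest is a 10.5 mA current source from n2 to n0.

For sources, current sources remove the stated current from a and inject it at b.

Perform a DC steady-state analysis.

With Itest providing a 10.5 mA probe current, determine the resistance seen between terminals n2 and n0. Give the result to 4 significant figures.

Element admittances at DC:
  Y(R1) = 0.0005464 S between n0,n2
  Y(R2) = 0.006944 S between n2,n0
  Y(R3) = 0.04975 S between n1,n2
  Y(R4) = 0.002427 S between n0,n1
  Y(R5) = 0.4525 S between n0,n1
  Y(R6) = 0.01572 S between n1,n2
  Y(R7) = 0.005988 S between n2,n0
  Y(R8) = 0.02278 S between n0,n2
  Y(R9) = 0.007812 S between n1,n2
  Y(R10) = 0.0004386 S between n1,n2
  Y(R11) = 0.001056 S between n0,n2
  Y(R12) = 0.05208 S between n2,n1
  Y(R13) = 0.002564 S between n0,n2
  Y(R14) = 0.0007246 S between n0,n2
  Y(R15) = 0.1980 S between n0,n1
  Y(R16) = 0.1199 S between n0,n2
  Y(R17) = 0.008547 S between n0,n2
  Y(R18) = 0.001946 S between n0,n1
  Itest: injects 0.0105 A into n0 (from n2)
Assemble and solve the 2×2 MNA system:
  V(n1)=-0.006162  V(n2)=-0.03824

R_eq = 3.642 Ω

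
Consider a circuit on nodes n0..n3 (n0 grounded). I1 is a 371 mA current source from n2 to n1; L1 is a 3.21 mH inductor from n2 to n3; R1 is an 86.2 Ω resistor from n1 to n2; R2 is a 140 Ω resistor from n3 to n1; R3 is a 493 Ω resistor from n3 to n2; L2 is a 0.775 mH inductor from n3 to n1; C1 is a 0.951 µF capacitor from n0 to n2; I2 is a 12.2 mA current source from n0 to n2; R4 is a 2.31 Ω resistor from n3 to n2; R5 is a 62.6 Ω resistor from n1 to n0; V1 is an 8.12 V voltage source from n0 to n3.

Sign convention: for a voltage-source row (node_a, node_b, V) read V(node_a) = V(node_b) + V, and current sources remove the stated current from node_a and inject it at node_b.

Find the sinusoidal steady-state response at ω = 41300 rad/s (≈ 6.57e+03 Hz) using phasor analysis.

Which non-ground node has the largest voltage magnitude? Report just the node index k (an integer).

2

Apply KCL at each of the 3 non-ground nodes and solve the resulting linear system.
Node n1: branches {I1, R1, R2, L2, R5} → V_1 = -0.4064+7.256j
Node n2: branches {I1, L1, R1, R3, C1, I2, R4} → V_2 = -8.656+0.9408j
Node n3: branches {L1, R2, R3, L2, R4, V1} → V_3 = -8.120+0.000j
Source currents: i(V1)=-0.05565-0.2241j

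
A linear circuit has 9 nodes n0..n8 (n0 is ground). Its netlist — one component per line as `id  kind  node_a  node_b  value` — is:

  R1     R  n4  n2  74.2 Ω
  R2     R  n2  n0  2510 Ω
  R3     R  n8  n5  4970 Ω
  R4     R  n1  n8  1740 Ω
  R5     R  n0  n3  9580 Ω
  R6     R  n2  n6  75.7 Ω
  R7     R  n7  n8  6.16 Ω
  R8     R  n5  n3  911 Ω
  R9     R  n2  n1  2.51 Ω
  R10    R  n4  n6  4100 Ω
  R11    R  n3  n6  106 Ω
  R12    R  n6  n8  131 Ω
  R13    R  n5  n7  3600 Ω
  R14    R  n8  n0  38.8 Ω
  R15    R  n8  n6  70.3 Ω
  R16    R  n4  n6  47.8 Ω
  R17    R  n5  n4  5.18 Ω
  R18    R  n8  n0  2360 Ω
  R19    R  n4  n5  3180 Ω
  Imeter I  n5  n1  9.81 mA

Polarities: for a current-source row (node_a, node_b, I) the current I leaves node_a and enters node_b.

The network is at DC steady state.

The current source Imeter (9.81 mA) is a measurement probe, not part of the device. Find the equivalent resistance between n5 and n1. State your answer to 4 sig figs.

R_eq = 52.38 Ω

Apply KCL at each of the 8 non-ground nodes and solve the resulting linear system.
Node n1: branches {R4, R9, Imeter} → V_1 = 0.2857
Node n2: branches {R1, R2, R6, R9} → V_2 = 0.2615
Node n3: branches {R5, R8, R11} → V_3 = -0.03343
Node n4: branches {R1, R10, R16, R17, R19} → V_4 = -0.1790
Node n5: branches {R3, R8, R13, R17, R19, Imeter} → V_5 = -0.2281
Node n6: branches {R6, R10, R11, R12, R15, R16} → V_6 = -0.01116
Node n7: branches {R7, R13} → V_7 = -0.004227
Node n8: branches {R3, R4, R7, R12, R14, R15, R18} → V_8 = -0.003844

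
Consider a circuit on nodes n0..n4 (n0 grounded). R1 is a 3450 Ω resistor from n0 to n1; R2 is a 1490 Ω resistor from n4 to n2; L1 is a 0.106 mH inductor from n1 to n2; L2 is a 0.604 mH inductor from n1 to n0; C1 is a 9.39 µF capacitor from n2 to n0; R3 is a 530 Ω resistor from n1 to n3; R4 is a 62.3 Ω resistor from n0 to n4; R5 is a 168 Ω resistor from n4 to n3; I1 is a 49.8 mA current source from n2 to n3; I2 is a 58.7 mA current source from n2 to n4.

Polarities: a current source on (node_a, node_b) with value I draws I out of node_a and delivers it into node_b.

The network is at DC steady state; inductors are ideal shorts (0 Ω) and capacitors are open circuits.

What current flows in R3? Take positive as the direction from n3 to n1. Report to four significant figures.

Apply KCL at each of the 4 non-ground nodes and solve the resulting linear system.
Node n1: branches {R1, L1, L2, R3} → V_1 = 0.000
Node n2: branches {R2, L1, C1, I1, I2} → V_2 = 0.000
Node n3: branches {R3, R5, I1} → V_3 = 10.39
Node n4: branches {R2, R4, R5, I2} → V_4 = 5.316
Source currents: i(L1)=0.1049, i(L2)=-0.08533

0.01960 A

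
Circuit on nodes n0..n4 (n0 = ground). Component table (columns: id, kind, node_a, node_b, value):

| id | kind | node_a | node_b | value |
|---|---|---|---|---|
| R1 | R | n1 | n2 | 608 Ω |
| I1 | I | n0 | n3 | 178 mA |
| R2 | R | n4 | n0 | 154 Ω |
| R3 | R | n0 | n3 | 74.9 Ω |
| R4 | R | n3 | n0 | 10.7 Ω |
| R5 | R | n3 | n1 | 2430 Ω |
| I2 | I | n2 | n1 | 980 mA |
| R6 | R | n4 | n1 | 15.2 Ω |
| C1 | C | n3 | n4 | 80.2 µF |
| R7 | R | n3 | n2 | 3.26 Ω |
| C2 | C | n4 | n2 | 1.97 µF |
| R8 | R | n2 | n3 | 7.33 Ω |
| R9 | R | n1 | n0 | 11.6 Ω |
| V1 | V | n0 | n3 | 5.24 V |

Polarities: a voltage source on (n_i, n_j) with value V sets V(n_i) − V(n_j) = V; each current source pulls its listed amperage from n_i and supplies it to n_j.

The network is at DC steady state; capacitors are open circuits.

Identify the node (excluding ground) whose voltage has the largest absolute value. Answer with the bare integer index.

1

MNA unknowns: 4 node voltages V₁..V_4 plus 1 source current (V1)
R1: Y=0.001645 on G[1,2]
I1: z[0]−=0.178, z[3]+=0.178
R2: Y=0.006494 on G[4,0]
R3: Y=0.01335 on G[0,3]
R4: Y=0.09346 on G[3,0]
R5: Y=0.0004115 on G[3,1]
I2: z[2]−=0.98, z[1]+=0.98
R6: Y=0.06579 on G[4,1]
C1: Y=0.000 on G[3,4]
R7: Y=0.3067 on G[3,2]
C2: Y=0.000 on G[4,2]
R8: Y=0.1364 on G[2,3]
R9: Y=0.08621 on G[1,0]
V1: row V0−V3=5.24, i_V1 at 0,3
solve → V1=10.25, V2=-7.386, V3=-5.240, V4=9.333
aux → i_V1=0.2069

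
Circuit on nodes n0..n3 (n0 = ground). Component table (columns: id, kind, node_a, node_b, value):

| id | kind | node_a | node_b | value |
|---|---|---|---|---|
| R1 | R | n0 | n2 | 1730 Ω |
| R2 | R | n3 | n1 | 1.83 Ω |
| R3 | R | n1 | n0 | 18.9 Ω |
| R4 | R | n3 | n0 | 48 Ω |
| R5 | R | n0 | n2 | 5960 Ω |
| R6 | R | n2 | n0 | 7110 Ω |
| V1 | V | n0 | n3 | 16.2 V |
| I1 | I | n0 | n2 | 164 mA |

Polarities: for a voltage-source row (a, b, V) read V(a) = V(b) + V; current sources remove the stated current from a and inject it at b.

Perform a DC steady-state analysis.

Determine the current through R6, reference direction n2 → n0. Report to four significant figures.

0.02602 A

MNA unknowns: 3 node voltages V₁..V_3 plus 1 source current (V1)
R1: Y=0.0005780 on G[0,2]
R2: Y=0.5464 on G[3,1]
R3: Y=0.05291 on G[1,0]
R4: Y=0.02083 on G[3,0]
R5: Y=0.0001678 on G[0,2]
R6: Y=0.0001406 on G[2,0]
V1: row V0−V3=16.2, i_V1 at 0,3
I1: z[0]−=0.164, z[2]+=0.164
solve → V1=-14.77, V2=185.0, V3=-16.20
aux → i_V1=-1.119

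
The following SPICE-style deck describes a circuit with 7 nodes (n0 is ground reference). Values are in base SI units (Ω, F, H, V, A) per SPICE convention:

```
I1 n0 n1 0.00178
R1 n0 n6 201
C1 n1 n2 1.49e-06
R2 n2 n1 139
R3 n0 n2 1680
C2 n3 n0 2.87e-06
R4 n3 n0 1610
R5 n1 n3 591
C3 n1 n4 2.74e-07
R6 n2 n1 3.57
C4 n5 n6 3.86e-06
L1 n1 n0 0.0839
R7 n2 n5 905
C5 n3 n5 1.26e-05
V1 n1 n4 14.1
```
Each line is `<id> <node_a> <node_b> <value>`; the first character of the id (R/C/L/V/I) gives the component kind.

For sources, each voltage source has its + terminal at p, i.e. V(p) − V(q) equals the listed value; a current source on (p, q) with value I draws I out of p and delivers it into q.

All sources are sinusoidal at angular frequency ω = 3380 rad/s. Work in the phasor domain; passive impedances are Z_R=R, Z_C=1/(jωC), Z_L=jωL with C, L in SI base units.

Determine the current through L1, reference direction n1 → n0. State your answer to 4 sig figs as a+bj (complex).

MNA unknowns: 6 node voltages V₁..V_6 plus 1 source current (V1)
I1: z[0]−=0.00178, z[1]+=0.00178
R1: Y=0.004975+0.000j on G[0,6]
C1: Y=0.000+0.005036j on G[1,2]
R2: Y=0.007194+0.000j on G[2,1]
R3: Y=0.0005952+0.000j on G[0,2]
C2: Y=0.000+0.009701j on G[3,0]
R4: Y=0.0006211+0.000j on G[3,0]
R5: Y=0.001692+0.000j on G[1,3]
C3: Y=0.000+0.0009261j on G[1,4]
R6: Y=0.2801+0.000j on G[2,1]
C4: Y=0.000+0.01305j on G[5,6]
L1: Y=0.000-0.003526j on G[1,0]
R7: Y=0.001105+0.000j on G[2,5]
C5: Y=0.000+0.04259j on G[3,5]
V1: row V1−V4=14.1, i_V1 at 1,4
solve → V1=0.2899+0.2911j, V2=0.2885+0.2894j, V3=0.07915-0.01502j, V4=-13.81+0.2911j, V5=0.08479-0.01122j, V6=0.07776+0.01843j
aux → i_V1=0.000-0.01306j

0.001027-0.001022j A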